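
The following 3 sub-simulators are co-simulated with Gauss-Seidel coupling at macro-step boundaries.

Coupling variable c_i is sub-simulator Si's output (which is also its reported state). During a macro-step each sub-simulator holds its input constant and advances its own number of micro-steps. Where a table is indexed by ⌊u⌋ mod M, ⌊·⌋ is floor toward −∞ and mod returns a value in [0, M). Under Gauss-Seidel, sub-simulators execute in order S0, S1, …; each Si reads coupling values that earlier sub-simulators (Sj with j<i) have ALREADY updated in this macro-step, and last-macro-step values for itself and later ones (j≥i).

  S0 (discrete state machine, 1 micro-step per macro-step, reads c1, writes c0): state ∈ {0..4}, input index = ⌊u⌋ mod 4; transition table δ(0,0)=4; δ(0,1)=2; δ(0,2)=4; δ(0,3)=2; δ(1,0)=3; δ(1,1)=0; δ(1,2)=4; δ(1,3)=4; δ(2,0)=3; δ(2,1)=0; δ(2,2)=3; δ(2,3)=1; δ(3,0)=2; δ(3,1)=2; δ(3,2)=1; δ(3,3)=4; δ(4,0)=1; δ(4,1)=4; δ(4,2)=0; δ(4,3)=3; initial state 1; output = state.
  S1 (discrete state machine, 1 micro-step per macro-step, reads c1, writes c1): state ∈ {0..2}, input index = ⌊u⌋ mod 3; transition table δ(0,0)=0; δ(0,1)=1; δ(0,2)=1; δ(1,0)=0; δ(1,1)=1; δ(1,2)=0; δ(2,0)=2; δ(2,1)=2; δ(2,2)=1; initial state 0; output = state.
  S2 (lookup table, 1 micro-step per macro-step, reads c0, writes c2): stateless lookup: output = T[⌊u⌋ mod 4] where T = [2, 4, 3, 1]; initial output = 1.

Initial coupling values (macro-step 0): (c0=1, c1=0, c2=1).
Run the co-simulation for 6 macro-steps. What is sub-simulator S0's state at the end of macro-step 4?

macro 1: S0 reads c1=0 → after 1×micro: 3; S1 reads c1=0 → after 1×micro: 0; S2 reads c0=3 → after 1×micro: 1 ⇒ (c0=3, c1=0, c2=1)
macro 2: S0 reads c1=0 → after 1×micro: 2; S1 reads c1=0 → after 1×micro: 0; S2 reads c0=2 → after 1×micro: 3 ⇒ (c0=2, c1=0, c2=3)
macro 3: S0 reads c1=0 → after 1×micro: 3; S1 reads c1=0 → after 1×micro: 0; S2 reads c0=3 → after 1×micro: 1 ⇒ (c0=3, c1=0, c2=1)
macro 4: S0 reads c1=0 → after 1×micro: 2; S1 reads c1=0 → after 1×micro: 0; S2 reads c0=2 → after 1×micro: 3 ⇒ (c0=2, c1=0, c2=3)
macro 5: S0 reads c1=0 → after 1×micro: 3; S1 reads c1=0 → after 1×micro: 0; S2 reads c0=3 → after 1×micro: 1 ⇒ (c0=3, c1=0, c2=1)
macro 6: S0 reads c1=0 → after 1×micro: 2; S1 reads c1=0 → after 1×micro: 0; S2 reads c0=2 → after 1×micro: 3 ⇒ (c0=2, c1=0, c2=3)

S0 state at macro-step 4 = 2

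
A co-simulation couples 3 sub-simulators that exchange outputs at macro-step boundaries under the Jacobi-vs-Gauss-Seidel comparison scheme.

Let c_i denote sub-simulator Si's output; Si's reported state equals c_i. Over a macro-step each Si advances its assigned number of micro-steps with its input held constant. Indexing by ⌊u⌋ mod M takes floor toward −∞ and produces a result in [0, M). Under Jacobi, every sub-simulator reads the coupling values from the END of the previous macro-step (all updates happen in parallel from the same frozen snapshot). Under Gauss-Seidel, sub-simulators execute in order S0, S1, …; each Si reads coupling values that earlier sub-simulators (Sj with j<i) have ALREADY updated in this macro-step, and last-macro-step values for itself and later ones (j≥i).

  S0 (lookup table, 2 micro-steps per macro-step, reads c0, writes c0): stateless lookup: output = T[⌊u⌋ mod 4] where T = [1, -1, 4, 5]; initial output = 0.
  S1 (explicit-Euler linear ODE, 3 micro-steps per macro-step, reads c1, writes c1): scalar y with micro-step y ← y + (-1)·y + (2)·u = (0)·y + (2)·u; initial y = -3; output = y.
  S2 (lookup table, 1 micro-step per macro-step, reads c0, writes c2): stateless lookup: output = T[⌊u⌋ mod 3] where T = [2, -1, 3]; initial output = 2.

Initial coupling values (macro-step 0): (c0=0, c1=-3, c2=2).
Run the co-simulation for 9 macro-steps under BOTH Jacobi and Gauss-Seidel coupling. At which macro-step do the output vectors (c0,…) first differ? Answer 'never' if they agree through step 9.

[Jacobi] macro 1: S0 reads c0=0 → after 2×micro: 1; S1 reads c1=-3 → after 3×micro: -6; S2 reads c0=0 → after 1×micro: 2 ⇒ (c0=1, c1=-6, c2=2)
[Jacobi] macro 2: S0 reads c0=1 → after 2×micro: -1; S1 reads c1=-6 → after 3×micro: -12; S2 reads c0=1 → after 1×micro: -1 ⇒ (c0=-1, c1=-12, c2=-1)
[Jacobi] macro 3: S0 reads c0=-1 → after 2×micro: 5; S1 reads c1=-12 → after 3×micro: -24; S2 reads c0=-1 → after 1×micro: 3 ⇒ (c0=5, c1=-24, c2=3)
[Jacobi] macro 4: S0 reads c0=5 → after 2×micro: -1; S1 reads c1=-24 → after 3×micro: -48; S2 reads c0=5 → after 1×micro: 3 ⇒ (c0=-1, c1=-48, c2=3)
[Jacobi] macro 5: S0 reads c0=-1 → after 2×micro: 5; S1 reads c1=-48 → after 3×micro: -96; S2 reads c0=-1 → after 1×micro: 3 ⇒ (c0=5, c1=-96, c2=3)
[Jacobi] macro 6: S0 reads c0=5 → after 2×micro: -1; S1 reads c1=-96 → after 3×micro: -192; S2 reads c0=5 → after 1×micro: 3 ⇒ (c0=-1, c1=-192, c2=3)
[Jacobi] macro 7: S0 reads c0=-1 → after 2×micro: 5; S1 reads c1=-192 → after 3×micro: -384; S2 reads c0=-1 → after 1×micro: 3 ⇒ (c0=5, c1=-384, c2=3)
[Jacobi] macro 8: S0 reads c0=5 → after 2×micro: -1; S1 reads c1=-384 → after 3×micro: -768; S2 reads c0=5 → after 1×micro: 3 ⇒ (c0=-1, c1=-768, c2=3)
[Jacobi] macro 9: S0 reads c0=-1 → after 2×micro: 5; S1 reads c1=-768 → after 3×micro: -1536; S2 reads c0=-1 → after 1×micro: 3 ⇒ (c0=5, c1=-1536, c2=3)
[Gauss-Seidel] macro 1: S0 reads c0=0 → after 2×micro: 1; S1 reads c1=-3 → after 3×micro: -6; S2 reads c0=1 → after 1×micro: -1 ⇒ (c0=1, c1=-6, c2=-1)
[Gauss-Seidel] macro 2: S0 reads c0=1 → after 2×micro: -1; S1 reads c1=-6 → after 3×micro: -12; S2 reads c0=-1 → after 1×micro: 3 ⇒ (c0=-1, c1=-12, c2=3)
[Gauss-Seidel] macro 3: S0 reads c0=-1 → after 2×micro: 5; S1 reads c1=-12 → after 3×micro: -24; S2 reads c0=5 → after 1×micro: 3 ⇒ (c0=5, c1=-24, c2=3)
[Gauss-Seidel] macro 4: S0 reads c0=5 → after 2×micro: -1; S1 reads c1=-24 → after 3×micro: -48; S2 reads c0=-1 → after 1×micro: 3 ⇒ (c0=-1, c1=-48, c2=3)
[Gauss-Seidel] macro 5: S0 reads c0=-1 → after 2×micro: 5; S1 reads c1=-48 → after 3×micro: -96; S2 reads c0=5 → after 1×micro: 3 ⇒ (c0=5, c1=-96, c2=3)
[Gauss-Seidel] macro 6: S0 reads c0=5 → after 2×micro: -1; S1 reads c1=-96 → after 3×micro: -192; S2 reads c0=-1 → after 1×micro: 3 ⇒ (c0=-1, c1=-192, c2=3)
[Gauss-Seidel] macro 7: S0 reads c0=-1 → after 2×micro: 5; S1 reads c1=-192 → after 3×micro: -384; S2 reads c0=5 → after 1×micro: 3 ⇒ (c0=5, c1=-384, c2=3)
[Gauss-Seidel] macro 8: S0 reads c0=5 → after 2×micro: -1; S1 reads c1=-384 → after 3×micro: -768; S2 reads c0=-1 → after 1×micro: 3 ⇒ (c0=-1, c1=-768, c2=3)
[Gauss-Seidel] macro 9: S0 reads c0=-1 → after 2×micro: 5; S1 reads c1=-768 → after 3×micro: -1536; S2 reads c0=5 → after 1×micro: 3 ⇒ (c0=5, c1=-1536, c2=3)

first divergence at macro-step: 1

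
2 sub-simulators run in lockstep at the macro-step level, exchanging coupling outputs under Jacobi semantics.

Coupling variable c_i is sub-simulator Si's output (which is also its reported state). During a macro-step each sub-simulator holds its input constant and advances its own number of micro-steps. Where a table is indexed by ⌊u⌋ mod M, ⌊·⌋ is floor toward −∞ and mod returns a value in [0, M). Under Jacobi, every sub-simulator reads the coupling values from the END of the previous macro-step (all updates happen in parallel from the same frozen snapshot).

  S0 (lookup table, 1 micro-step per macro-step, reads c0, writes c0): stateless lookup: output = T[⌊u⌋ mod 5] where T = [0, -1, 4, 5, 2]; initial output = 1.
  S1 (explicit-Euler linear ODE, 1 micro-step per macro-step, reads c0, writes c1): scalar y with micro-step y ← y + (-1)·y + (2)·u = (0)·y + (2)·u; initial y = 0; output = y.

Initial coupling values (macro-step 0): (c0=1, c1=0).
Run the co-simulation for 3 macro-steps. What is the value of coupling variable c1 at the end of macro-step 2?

c1 at macro-step 2 = -2

macro 1: S0 reads c0=1 → after 1×micro: -1; S1 reads c0=1 → after 1×micro: 2 ⇒ (c0=-1, c1=2)
macro 2: S0 reads c0=-1 → after 1×micro: 2; S1 reads c0=-1 → after 1×micro: -2 ⇒ (c0=2, c1=-2)
macro 3: S0 reads c0=2 → after 1×micro: 4; S1 reads c0=2 → after 1×micro: 4 ⇒ (c0=4, c1=4)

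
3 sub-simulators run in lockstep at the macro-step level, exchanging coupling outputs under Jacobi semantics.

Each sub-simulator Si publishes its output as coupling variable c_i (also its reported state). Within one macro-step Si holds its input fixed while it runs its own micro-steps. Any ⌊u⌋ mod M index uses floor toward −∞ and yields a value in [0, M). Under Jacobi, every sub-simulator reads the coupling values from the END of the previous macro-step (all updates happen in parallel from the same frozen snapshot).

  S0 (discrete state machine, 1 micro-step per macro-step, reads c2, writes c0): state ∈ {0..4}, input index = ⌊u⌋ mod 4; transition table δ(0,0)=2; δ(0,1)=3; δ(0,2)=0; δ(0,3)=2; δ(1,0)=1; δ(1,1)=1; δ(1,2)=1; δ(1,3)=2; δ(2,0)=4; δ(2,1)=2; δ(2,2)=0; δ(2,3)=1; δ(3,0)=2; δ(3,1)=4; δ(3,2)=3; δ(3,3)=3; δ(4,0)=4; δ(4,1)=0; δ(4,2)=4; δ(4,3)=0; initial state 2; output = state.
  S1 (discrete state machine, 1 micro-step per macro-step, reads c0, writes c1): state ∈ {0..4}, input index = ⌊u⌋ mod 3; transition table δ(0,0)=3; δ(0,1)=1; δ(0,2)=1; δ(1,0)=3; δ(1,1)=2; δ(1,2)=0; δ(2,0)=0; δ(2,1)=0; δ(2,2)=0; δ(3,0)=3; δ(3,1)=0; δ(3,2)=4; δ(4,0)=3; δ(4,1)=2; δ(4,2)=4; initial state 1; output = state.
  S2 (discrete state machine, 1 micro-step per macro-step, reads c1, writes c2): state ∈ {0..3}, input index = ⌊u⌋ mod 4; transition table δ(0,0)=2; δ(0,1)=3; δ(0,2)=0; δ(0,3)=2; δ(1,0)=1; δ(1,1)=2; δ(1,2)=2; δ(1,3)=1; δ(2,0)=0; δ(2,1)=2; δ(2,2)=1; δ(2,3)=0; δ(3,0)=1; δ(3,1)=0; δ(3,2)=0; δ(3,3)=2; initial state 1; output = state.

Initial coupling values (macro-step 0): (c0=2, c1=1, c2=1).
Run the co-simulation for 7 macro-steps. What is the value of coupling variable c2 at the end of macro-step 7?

macro 1: S0 reads c2=1 → after 1×micro: 2; S1 reads c0=2 → after 1×micro: 0; S2 reads c1=1 → after 1×micro: 2 ⇒ (c0=2, c1=0, c2=2)
macro 2: S0 reads c2=2 → after 1×micro: 0; S1 reads c0=2 → after 1×micro: 1; S2 reads c1=0 → after 1×micro: 0 ⇒ (c0=0, c1=1, c2=0)
macro 3: S0 reads c2=0 → after 1×micro: 2; S1 reads c0=0 → after 1×micro: 3; S2 reads c1=1 → after 1×micro: 3 ⇒ (c0=2, c1=3, c2=3)
macro 4: S0 reads c2=3 → after 1×micro: 1; S1 reads c0=2 → after 1×micro: 4; S2 reads c1=3 → after 1×micro: 2 ⇒ (c0=1, c1=4, c2=2)
macro 5: S0 reads c2=2 → after 1×micro: 1; S1 reads c0=1 → after 1×micro: 2; S2 reads c1=4 → after 1×micro: 0 ⇒ (c0=1, c1=2, c2=0)
macro 6: S0 reads c2=0 → after 1×micro: 1; S1 reads c0=1 → after 1×micro: 0; S2 reads c1=2 → after 1×micro: 0 ⇒ (c0=1, c1=0, c2=0)
macro 7: S0 reads c2=0 → after 1×micro: 1; S1 reads c0=1 → after 1×micro: 1; S2 reads c1=0 → after 1×micro: 2 ⇒ (c0=1, c1=1, c2=2)

c2 at macro-step 7 = 2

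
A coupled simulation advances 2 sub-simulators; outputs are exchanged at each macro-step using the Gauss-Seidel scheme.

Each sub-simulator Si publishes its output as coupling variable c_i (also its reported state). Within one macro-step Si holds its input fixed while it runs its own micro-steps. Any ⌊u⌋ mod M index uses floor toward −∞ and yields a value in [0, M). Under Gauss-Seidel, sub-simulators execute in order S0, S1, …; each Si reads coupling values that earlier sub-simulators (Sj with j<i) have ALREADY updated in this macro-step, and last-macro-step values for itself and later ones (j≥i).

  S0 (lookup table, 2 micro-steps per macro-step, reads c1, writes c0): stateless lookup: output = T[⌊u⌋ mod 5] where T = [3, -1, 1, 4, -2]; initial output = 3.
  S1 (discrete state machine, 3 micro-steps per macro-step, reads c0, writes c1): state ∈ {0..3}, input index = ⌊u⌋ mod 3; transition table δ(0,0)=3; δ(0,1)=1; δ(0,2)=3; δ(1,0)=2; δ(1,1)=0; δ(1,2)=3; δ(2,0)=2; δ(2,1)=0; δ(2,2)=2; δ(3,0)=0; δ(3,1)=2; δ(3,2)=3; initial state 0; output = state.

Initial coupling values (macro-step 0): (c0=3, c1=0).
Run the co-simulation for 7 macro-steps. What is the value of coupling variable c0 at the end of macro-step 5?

c0 at macro-step 5 = -1

macro 1: S0 reads c1=0 → after 2×micro: 3; S1 reads c0=3 → after 3×micro: 3 ⇒ (c0=3, c1=3)
macro 2: S0 reads c1=3 → after 2×micro: 4; S1 reads c0=4 → after 3×micro: 1 ⇒ (c0=4, c1=1)
macro 3: S0 reads c1=1 → after 2×micro: -1; S1 reads c0=-1 → after 3×micro: 3 ⇒ (c0=-1, c1=3)
macro 4: S0 reads c1=3 → after 2×micro: 4; S1 reads c0=4 → after 3×micro: 1 ⇒ (c0=4, c1=1)
macro 5: S0 reads c1=1 → after 2×micro: -1; S1 reads c0=-1 → after 3×micro: 3 ⇒ (c0=-1, c1=3)
macro 6: S0 reads c1=3 → after 2×micro: 4; S1 reads c0=4 → after 3×micro: 1 ⇒ (c0=4, c1=1)
macro 7: S0 reads c1=1 → after 2×micro: -1; S1 reads c0=-1 → after 3×micro: 3 ⇒ (c0=-1, c1=3)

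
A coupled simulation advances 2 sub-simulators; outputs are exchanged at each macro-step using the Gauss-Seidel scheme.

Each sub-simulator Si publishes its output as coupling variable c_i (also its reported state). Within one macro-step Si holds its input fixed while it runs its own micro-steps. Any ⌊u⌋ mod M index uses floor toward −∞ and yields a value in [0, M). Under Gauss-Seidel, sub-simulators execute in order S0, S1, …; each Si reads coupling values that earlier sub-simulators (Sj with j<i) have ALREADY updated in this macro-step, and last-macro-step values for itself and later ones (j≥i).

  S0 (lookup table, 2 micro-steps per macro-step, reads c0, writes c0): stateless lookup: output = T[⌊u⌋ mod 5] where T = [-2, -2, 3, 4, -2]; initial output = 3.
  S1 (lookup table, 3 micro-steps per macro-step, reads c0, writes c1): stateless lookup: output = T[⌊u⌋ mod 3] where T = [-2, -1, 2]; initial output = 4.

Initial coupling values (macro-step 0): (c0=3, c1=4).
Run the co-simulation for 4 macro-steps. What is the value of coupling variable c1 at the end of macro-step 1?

macro 1: S0 reads c0=3 → after 2×micro: 4; S1 reads c0=4 → after 3×micro: -1 ⇒ (c0=4, c1=-1)
macro 2: S0 reads c0=4 → after 2×micro: -2; S1 reads c0=-2 → after 3×micro: -1 ⇒ (c0=-2, c1=-1)
macro 3: S0 reads c0=-2 → after 2×micro: 4; S1 reads c0=4 → after 3×micro: -1 ⇒ (c0=4, c1=-1)
macro 4: S0 reads c0=4 → after 2×micro: -2; S1 reads c0=-2 → after 3×micro: -1 ⇒ (c0=-2, c1=-1)

c1 at macro-step 1 = -1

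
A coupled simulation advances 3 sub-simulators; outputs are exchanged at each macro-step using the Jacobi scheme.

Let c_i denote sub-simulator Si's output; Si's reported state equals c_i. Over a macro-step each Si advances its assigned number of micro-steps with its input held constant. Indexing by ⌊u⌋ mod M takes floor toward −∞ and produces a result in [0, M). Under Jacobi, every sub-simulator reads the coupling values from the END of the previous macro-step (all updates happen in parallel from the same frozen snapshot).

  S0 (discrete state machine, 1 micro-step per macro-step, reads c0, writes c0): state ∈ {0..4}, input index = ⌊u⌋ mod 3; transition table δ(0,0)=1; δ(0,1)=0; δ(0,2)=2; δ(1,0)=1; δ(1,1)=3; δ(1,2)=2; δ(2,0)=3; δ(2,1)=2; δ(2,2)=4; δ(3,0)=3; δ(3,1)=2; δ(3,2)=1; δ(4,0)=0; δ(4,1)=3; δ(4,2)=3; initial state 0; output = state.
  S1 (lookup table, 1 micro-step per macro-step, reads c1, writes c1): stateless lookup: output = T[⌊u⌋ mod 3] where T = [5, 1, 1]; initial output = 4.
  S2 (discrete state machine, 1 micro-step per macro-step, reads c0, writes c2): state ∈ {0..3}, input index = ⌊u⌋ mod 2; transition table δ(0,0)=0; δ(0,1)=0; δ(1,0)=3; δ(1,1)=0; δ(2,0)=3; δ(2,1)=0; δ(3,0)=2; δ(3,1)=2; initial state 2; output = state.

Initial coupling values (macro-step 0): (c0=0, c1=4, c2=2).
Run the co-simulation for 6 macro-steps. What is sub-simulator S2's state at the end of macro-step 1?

macro 1: S0 reads c0=0 → after 1×micro: 1; S1 reads c1=4 → after 1×micro: 1; S2 reads c0=0 → after 1×micro: 3 ⇒ (c0=1, c1=1, c2=3)
macro 2: S0 reads c0=1 → after 1×micro: 3; S1 reads c1=1 → after 1×micro: 1; S2 reads c0=1 → after 1×micro: 2 ⇒ (c0=3, c1=1, c2=2)
macro 3: S0 reads c0=3 → after 1×micro: 3; S1 reads c1=1 → after 1×micro: 1; S2 reads c0=3 → after 1×micro: 0 ⇒ (c0=3, c1=1, c2=0)
macro 4: S0 reads c0=3 → after 1×micro: 3; S1 reads c1=1 → after 1×micro: 1; S2 reads c0=3 → after 1×micro: 0 ⇒ (c0=3, c1=1, c2=0)
macro 5: S0 reads c0=3 → after 1×micro: 3; S1 reads c1=1 → after 1×micro: 1; S2 reads c0=3 → after 1×micro: 0 ⇒ (c0=3, c1=1, c2=0)
macro 6: S0 reads c0=3 → after 1×micro: 3; S1 reads c1=1 → after 1×micro: 1; S2 reads c0=3 → after 1×micro: 0 ⇒ (c0=3, c1=1, c2=0)

S2 state at macro-step 1 = 3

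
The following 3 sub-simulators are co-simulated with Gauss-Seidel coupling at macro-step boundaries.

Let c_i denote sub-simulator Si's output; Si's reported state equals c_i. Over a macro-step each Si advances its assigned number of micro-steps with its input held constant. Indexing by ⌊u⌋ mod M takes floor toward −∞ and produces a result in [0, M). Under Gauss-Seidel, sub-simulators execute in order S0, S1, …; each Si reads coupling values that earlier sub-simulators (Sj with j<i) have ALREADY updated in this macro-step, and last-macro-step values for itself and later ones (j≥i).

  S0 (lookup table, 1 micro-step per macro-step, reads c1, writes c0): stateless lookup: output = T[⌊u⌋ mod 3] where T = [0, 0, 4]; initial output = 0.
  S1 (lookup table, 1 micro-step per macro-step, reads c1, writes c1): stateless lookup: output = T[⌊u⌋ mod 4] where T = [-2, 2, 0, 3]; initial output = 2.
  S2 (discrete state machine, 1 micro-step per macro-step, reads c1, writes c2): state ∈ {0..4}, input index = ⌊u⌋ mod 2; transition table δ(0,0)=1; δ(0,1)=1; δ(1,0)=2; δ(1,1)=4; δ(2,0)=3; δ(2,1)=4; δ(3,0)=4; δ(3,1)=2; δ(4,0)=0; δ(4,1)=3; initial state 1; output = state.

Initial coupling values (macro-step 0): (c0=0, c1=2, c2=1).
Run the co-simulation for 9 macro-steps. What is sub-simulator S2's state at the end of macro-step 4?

macro 1: S0 reads c1=2 → after 1×micro: 4; S1 reads c1=2 → after 1×micro: 0; S2 reads c1=0 → after 1×micro: 2 ⇒ (c0=4, c1=0, c2=2)
macro 2: S0 reads c1=0 → after 1×micro: 0; S1 reads c1=0 → after 1×micro: -2; S2 reads c1=-2 → after 1×micro: 3 ⇒ (c0=0, c1=-2, c2=3)
macro 3: S0 reads c1=-2 → after 1×micro: 0; S1 reads c1=-2 → after 1×micro: 0; S2 reads c1=0 → after 1×micro: 4 ⇒ (c0=0, c1=0, c2=4)
macro 4: S0 reads c1=0 → after 1×micro: 0; S1 reads c1=0 → after 1×micro: -2; S2 reads c1=-2 → after 1×micro: 0 ⇒ (c0=0, c1=-2, c2=0)
macro 5: S0 reads c1=-2 → after 1×micro: 0; S1 reads c1=-2 → after 1×micro: 0; S2 reads c1=0 → after 1×micro: 1 ⇒ (c0=0, c1=0, c2=1)
macro 6: S0 reads c1=0 → after 1×micro: 0; S1 reads c1=0 → after 1×micro: -2; S2 reads c1=-2 → after 1×micro: 2 ⇒ (c0=0, c1=-2, c2=2)
macro 7: S0 reads c1=-2 → after 1×micro: 0; S1 reads c1=-2 → after 1×micro: 0; S2 reads c1=0 → after 1×micro: 3 ⇒ (c0=0, c1=0, c2=3)
macro 8: S0 reads c1=0 → after 1×micro: 0; S1 reads c1=0 → after 1×micro: -2; S2 reads c1=-2 → after 1×micro: 4 ⇒ (c0=0, c1=-2, c2=4)
macro 9: S0 reads c1=-2 → after 1×micro: 0; S1 reads c1=-2 → after 1×micro: 0; S2 reads c1=0 → after 1×micro: 0 ⇒ (c0=0, c1=0, c2=0)

S2 state at macro-step 4 = 0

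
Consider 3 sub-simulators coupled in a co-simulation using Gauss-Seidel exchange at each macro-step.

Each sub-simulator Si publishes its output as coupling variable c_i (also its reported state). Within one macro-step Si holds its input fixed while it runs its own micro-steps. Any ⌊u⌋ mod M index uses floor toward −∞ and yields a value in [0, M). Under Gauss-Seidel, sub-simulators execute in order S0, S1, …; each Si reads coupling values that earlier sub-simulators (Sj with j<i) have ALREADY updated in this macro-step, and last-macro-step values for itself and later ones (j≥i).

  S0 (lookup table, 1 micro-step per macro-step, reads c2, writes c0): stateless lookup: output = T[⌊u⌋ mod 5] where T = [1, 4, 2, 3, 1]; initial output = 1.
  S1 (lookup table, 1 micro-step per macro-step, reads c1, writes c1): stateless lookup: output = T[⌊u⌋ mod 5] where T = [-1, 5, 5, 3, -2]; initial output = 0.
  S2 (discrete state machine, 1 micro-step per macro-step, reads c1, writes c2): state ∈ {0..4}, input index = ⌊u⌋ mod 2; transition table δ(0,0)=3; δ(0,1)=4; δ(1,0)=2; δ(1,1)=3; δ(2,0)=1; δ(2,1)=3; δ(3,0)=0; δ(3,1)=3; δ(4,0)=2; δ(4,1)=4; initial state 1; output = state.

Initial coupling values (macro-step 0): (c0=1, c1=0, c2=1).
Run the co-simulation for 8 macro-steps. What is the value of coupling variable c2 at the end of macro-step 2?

c2 at macro-step 2 = 0

macro 1: S0 reads c2=1 → after 1×micro: 4; S1 reads c1=0 → after 1×micro: -1; S2 reads c1=-1 → after 1×micro: 3 ⇒ (c0=4, c1=-1, c2=3)
macro 2: S0 reads c2=3 → after 1×micro: 3; S1 reads c1=-1 → after 1×micro: -2; S2 reads c1=-2 → after 1×micro: 0 ⇒ (c0=3, c1=-2, c2=0)
macro 3: S0 reads c2=0 → after 1×micro: 1; S1 reads c1=-2 → after 1×micro: 3; S2 reads c1=3 → after 1×micro: 4 ⇒ (c0=1, c1=3, c2=4)
macro 4: S0 reads c2=4 → after 1×micro: 1; S1 reads c1=3 → after 1×micro: 3; S2 reads c1=3 → after 1×micro: 4 ⇒ (c0=1, c1=3, c2=4)
macro 5: S0 reads c2=4 → after 1×micro: 1; S1 reads c1=3 → after 1×micro: 3; S2 reads c1=3 → after 1×micro: 4 ⇒ (c0=1, c1=3, c2=4)
macro 6: S0 reads c2=4 → after 1×micro: 1; S1 reads c1=3 → after 1×micro: 3; S2 reads c1=3 → after 1×micro: 4 ⇒ (c0=1, c1=3, c2=4)
macro 7: S0 reads c2=4 → after 1×micro: 1; S1 reads c1=3 → after 1×micro: 3; S2 reads c1=3 → after 1×micro: 4 ⇒ (c0=1, c1=3, c2=4)
macro 8: S0 reads c2=4 → after 1×micro: 1; S1 reads c1=3 → after 1×micro: 3; S2 reads c1=3 → after 1×micro: 4 ⇒ (c0=1, c1=3, c2=4)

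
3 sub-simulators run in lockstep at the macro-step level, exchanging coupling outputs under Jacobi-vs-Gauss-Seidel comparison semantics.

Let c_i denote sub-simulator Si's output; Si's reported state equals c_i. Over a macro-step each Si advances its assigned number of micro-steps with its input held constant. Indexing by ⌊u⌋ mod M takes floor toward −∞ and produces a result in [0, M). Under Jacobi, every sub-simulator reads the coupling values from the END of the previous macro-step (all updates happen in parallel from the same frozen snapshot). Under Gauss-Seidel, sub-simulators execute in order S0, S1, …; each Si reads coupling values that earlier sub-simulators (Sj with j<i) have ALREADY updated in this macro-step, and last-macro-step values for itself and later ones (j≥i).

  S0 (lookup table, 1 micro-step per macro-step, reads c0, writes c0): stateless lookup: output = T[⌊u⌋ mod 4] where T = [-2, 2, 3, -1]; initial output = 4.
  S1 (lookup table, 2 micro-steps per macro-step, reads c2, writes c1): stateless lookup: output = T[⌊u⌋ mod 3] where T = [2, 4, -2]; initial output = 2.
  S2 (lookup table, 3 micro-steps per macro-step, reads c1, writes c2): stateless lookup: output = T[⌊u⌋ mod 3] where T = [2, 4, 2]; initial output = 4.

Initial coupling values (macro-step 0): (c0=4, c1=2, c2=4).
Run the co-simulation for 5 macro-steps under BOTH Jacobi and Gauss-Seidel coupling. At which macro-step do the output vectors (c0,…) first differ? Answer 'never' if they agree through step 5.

[Jacobi] macro 1: S0 reads c0=4 → after 1×micro: -2; S1 reads c2=4 → after 2×micro: 4; S2 reads c1=2 → after 3×micro: 2 ⇒ (c0=-2, c1=4, c2=2)
[Jacobi] macro 2: S0 reads c0=-2 → after 1×micro: 3; S1 reads c2=2 → after 2×micro: -2; S2 reads c1=4 → after 3×micro: 4 ⇒ (c0=3, c1=-2, c2=4)
[Jacobi] macro 3: S0 reads c0=3 → after 1×micro: -1; S1 reads c2=4 → after 2×micro: 4; S2 reads c1=-2 → after 3×micro: 4 ⇒ (c0=-1, c1=4, c2=4)
[Jacobi] macro 4: S0 reads c0=-1 → after 1×micro: -1; S1 reads c2=4 → after 2×micro: 4; S2 reads c1=4 → after 3×micro: 4 ⇒ (c0=-1, c1=4, c2=4)
[Jacobi] macro 5: S0 reads c0=-1 → after 1×micro: -1; S1 reads c2=4 → after 2×micro: 4; S2 reads c1=4 → after 3×micro: 4 ⇒ (c0=-1, c1=4, c2=4)
[Gauss-Seidel] macro 1: S0 reads c0=4 → after 1×micro: -2; S1 reads c2=4 → after 2×micro: 4; S2 reads c1=4 → after 3×micro: 4 ⇒ (c0=-2, c1=4, c2=4)
[Gauss-Seidel] macro 2: S0 reads c0=-2 → after 1×micro: 3; S1 reads c2=4 → after 2×micro: 4; S2 reads c1=4 → after 3×micro: 4 ⇒ (c0=3, c1=4, c2=4)
[Gauss-Seidel] macro 3: S0 reads c0=3 → after 1×micro: -1; S1 reads c2=4 → after 2×micro: 4; S2 reads c1=4 → after 3×micro: 4 ⇒ (c0=-1, c1=4, c2=4)
[Gauss-Seidel] macro 4: S0 reads c0=-1 → after 1×micro: -1; S1 reads c2=4 → after 2×micro: 4; S2 reads c1=4 → after 3×micro: 4 ⇒ (c0=-1, c1=4, c2=4)
[Gauss-Seidel] macro 5: S0 reads c0=-1 → after 1×micro: -1; S1 reads c2=4 → after 2×micro: 4; S2 reads c1=4 → after 3×micro: 4 ⇒ (c0=-1, c1=4, c2=4)

first divergence at macro-step: 1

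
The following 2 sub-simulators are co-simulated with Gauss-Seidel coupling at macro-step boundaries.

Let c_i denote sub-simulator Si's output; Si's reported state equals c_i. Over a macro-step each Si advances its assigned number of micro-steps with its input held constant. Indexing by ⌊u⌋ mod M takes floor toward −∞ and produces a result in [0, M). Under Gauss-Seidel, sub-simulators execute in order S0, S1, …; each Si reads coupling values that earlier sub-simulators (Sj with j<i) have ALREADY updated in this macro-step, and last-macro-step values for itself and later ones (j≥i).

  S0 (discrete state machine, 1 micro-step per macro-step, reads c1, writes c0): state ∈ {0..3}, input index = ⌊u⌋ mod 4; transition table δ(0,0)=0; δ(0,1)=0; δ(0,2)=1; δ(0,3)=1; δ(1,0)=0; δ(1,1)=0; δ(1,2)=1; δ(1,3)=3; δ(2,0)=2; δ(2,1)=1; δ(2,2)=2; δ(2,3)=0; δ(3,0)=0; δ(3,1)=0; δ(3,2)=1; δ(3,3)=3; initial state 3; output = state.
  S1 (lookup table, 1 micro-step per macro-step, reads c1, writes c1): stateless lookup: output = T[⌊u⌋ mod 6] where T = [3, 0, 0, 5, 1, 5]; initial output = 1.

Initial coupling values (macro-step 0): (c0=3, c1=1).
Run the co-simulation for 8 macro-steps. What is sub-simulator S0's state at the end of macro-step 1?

macro 1: S0 reads c1=1 → after 1×micro: 0; S1 reads c1=1 → after 1×micro: 0 ⇒ (c0=0, c1=0)
macro 2: S0 reads c1=0 → after 1×micro: 0; S1 reads c1=0 → after 1×micro: 3 ⇒ (c0=0, c1=3)
macro 3: S0 reads c1=3 → after 1×micro: 1; S1 reads c1=3 → after 1×micro: 5 ⇒ (c0=1, c1=5)
macro 4: S0 reads c1=5 → after 1×micro: 0; S1 reads c1=5 → after 1×micro: 5 ⇒ (c0=0, c1=5)
macro 5: S0 reads c1=5 → after 1×micro: 0; S1 reads c1=5 → after 1×micro: 5 ⇒ (c0=0, c1=5)
macro 6: S0 reads c1=5 → after 1×micro: 0; S1 reads c1=5 → after 1×micro: 5 ⇒ (c0=0, c1=5)
macro 7: S0 reads c1=5 → after 1×micro: 0; S1 reads c1=5 → after 1×micro: 5 ⇒ (c0=0, c1=5)
macro 8: S0 reads c1=5 → after 1×micro: 0; S1 reads c1=5 → after 1×micro: 5 ⇒ (c0=0, c1=5)

S0 state at macro-step 1 = 0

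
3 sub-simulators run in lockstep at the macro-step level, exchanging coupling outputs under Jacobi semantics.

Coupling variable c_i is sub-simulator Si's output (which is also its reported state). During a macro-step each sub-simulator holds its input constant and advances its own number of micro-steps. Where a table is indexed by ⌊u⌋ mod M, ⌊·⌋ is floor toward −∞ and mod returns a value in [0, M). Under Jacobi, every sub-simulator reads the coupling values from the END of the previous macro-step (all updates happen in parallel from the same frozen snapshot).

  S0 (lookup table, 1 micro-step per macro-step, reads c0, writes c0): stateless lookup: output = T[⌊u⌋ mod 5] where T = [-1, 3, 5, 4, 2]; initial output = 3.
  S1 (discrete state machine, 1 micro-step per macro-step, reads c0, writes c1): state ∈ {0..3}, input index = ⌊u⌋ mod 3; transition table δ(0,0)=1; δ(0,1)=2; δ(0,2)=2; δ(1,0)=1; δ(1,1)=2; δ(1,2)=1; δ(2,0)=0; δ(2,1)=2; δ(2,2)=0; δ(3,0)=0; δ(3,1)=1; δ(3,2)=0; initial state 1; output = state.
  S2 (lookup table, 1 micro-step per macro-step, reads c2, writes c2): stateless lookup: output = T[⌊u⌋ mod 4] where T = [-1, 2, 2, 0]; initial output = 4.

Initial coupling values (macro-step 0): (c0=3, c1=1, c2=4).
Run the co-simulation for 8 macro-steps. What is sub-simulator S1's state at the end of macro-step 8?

S1 state at macro-step 8 = 2

macro 1: S0 reads c0=3 → after 1×micro: 4; S1 reads c0=3 → after 1×micro: 1; S2 reads c2=4 → after 1×micro: -1 ⇒ (c0=4, c1=1, c2=-1)
macro 2: S0 reads c0=4 → after 1×micro: 2; S1 reads c0=4 → after 1×micro: 2; S2 reads c2=-1 → after 1×micro: 0 ⇒ (c0=2, c1=2, c2=0)
macro 3: S0 reads c0=2 → after 1×micro: 5; S1 reads c0=2 → after 1×micro: 0; S2 reads c2=0 → after 1×micro: -1 ⇒ (c0=5, c1=0, c2=-1)
macro 4: S0 reads c0=5 → after 1×micro: -1; S1 reads c0=5 → after 1×micro: 2; S2 reads c2=-1 → after 1×micro: 0 ⇒ (c0=-1, c1=2, c2=0)
macro 5: S0 reads c0=-1 → after 1×micro: 2; S1 reads c0=-1 → after 1×micro: 0; S2 reads c2=0 → after 1×micro: -1 ⇒ (c0=2, c1=0, c2=-1)
macro 6: S0 reads c0=2 → after 1×micro: 5; S1 reads c0=2 → after 1×micro: 2; S2 reads c2=-1 → after 1×micro: 0 ⇒ (c0=5, c1=2, c2=0)
macro 7: S0 reads c0=5 → after 1×micro: -1; S1 reads c0=5 → after 1×micro: 0; S2 reads c2=0 → after 1×micro: -1 ⇒ (c0=-1, c1=0, c2=-1)
macro 8: S0 reads c0=-1 → after 1×micro: 2; S1 reads c0=-1 → after 1×micro: 2; S2 reads c2=-1 → after 1×micro: 0 ⇒ (c0=2, c1=2, c2=0)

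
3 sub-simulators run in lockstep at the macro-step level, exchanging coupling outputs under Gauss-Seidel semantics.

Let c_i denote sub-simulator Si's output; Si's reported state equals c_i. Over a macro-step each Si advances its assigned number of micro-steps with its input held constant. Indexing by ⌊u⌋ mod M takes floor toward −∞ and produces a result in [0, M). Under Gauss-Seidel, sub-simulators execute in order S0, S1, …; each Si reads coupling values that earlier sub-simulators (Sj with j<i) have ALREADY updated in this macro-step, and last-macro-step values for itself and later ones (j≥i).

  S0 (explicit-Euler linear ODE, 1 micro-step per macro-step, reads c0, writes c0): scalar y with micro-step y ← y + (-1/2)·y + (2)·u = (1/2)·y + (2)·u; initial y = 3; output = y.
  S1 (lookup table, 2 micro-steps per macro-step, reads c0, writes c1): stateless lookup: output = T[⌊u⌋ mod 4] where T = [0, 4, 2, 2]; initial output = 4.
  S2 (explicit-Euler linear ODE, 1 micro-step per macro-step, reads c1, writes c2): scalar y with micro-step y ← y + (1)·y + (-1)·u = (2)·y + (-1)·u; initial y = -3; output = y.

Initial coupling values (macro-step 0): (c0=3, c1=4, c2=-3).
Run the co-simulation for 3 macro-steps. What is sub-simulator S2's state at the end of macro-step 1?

macro 1: S0 reads c0=3 → after 1×micro: 15/2; S1 reads c0=15/2 → after 2×micro: 2; S2 reads c1=2 → after 1×micro: -8 ⇒ (c0=15/2, c1=2, c2=-8)
macro 2: S0 reads c0=15/2 → after 1×micro: 75/4; S1 reads c0=75/4 → after 2×micro: 2; S2 reads c1=2 → after 1×micro: -18 ⇒ (c0=75/4, c1=2, c2=-18)
macro 3: S0 reads c0=75/4 → after 1×micro: 375/8; S1 reads c0=375/8 → after 2×micro: 2; S2 reads c1=2 → after 1×micro: -38 ⇒ (c0=375/8, c1=2, c2=-38)

S2 state at macro-step 1 = -8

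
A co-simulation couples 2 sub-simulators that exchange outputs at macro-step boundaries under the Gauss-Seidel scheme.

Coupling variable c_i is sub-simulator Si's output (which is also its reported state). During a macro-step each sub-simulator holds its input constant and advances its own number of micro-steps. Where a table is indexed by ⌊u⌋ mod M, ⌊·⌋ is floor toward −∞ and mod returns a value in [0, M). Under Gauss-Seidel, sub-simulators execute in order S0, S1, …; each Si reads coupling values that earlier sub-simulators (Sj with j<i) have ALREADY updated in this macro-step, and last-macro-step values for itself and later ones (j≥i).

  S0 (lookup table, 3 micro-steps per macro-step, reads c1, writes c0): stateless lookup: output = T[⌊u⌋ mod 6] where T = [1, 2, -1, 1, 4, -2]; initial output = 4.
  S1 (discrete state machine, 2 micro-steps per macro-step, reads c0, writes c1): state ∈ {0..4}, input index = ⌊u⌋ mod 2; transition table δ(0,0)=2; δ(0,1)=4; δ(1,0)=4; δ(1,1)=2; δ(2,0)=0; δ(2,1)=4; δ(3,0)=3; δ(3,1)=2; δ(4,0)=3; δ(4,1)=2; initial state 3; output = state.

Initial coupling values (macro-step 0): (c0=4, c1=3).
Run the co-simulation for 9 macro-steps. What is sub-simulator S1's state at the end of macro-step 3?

macro 1: S0 reads c1=3 → after 3×micro: 1; S1 reads c0=1 → after 2×micro: 4 ⇒ (c0=1, c1=4)
macro 2: S0 reads c1=4 → after 3×micro: 4; S1 reads c0=4 → after 2×micro: 3 ⇒ (c0=4, c1=3)
macro 3: S0 reads c1=3 → after 3×micro: 1; S1 reads c0=1 → after 2×micro: 4 ⇒ (c0=1, c1=4)
macro 4: S0 reads c1=4 → after 3×micro: 4; S1 reads c0=4 → after 2×micro: 3 ⇒ (c0=4, c1=3)
macro 5: S0 reads c1=3 → after 3×micro: 1; S1 reads c0=1 → after 2×micro: 4 ⇒ (c0=1, c1=4)
macro 6: S0 reads c1=4 → after 3×micro: 4; S1 reads c0=4 → after 2×micro: 3 ⇒ (c0=4, c1=3)
macro 7: S0 reads c1=3 → after 3×micro: 1; S1 reads c0=1 → after 2×micro: 4 ⇒ (c0=1, c1=4)
macro 8: S0 reads c1=4 → after 3×micro: 4; S1 reads c0=4 → after 2×micro: 3 ⇒ (c0=4, c1=3)
macro 9: S0 reads c1=3 → after 3×micro: 1; S1 reads c0=1 → after 2×micro: 4 ⇒ (c0=1, c1=4)

S1 state at macro-step 3 = 4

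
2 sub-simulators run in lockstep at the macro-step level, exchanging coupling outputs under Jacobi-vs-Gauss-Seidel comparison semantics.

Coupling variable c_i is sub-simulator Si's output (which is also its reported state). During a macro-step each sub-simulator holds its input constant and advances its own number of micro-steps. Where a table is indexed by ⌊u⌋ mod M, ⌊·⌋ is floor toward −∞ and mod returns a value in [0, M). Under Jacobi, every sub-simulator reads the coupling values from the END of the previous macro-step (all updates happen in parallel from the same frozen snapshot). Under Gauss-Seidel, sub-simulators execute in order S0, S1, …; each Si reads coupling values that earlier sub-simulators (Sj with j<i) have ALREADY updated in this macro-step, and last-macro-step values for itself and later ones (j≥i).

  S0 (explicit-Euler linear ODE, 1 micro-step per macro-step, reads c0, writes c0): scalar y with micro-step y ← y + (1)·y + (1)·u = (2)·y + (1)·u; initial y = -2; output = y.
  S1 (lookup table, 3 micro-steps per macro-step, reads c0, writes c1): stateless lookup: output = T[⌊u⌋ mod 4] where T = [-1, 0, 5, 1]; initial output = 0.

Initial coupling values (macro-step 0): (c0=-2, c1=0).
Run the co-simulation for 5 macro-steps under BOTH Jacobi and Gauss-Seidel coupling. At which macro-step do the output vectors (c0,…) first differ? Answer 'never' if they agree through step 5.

first divergence at macro-step: never

[Jacobi] macro 1: S0 reads c0=-2 → after 1×micro: -6; S1 reads c0=-2 → after 3×micro: 5 ⇒ (c0=-6, c1=5)
[Jacobi] macro 2: S0 reads c0=-6 → after 1×micro: -18; S1 reads c0=-6 → after 3×micro: 5 ⇒ (c0=-18, c1=5)
[Jacobi] macro 3: S0 reads c0=-18 → after 1×micro: -54; S1 reads c0=-18 → after 3×micro: 5 ⇒ (c0=-54, c1=5)
[Jacobi] macro 4: S0 reads c0=-54 → after 1×micro: -162; S1 reads c0=-54 → after 3×micro: 5 ⇒ (c0=-162, c1=5)
[Jacobi] macro 5: S0 reads c0=-162 → after 1×micro: -486; S1 reads c0=-162 → after 3×micro: 5 ⇒ (c0=-486, c1=5)
[Gauss-Seidel] macro 1: S0 reads c0=-2 → after 1×micro: -6; S1 reads c0=-6 → after 3×micro: 5 ⇒ (c0=-6, c1=5)
[Gauss-Seidel] macro 2: S0 reads c0=-6 → after 1×micro: -18; S1 reads c0=-18 → after 3×micro: 5 ⇒ (c0=-18, c1=5)
[Gauss-Seidel] macro 3: S0 reads c0=-18 → after 1×micro: -54; S1 reads c0=-54 → after 3×micro: 5 ⇒ (c0=-54, c1=5)
[Gauss-Seidel] macro 4: S0 reads c0=-54 → after 1×micro: -162; S1 reads c0=-162 → after 3×micro: 5 ⇒ (c0=-162, c1=5)
[Gauss-Seidel] macro 5: S0 reads c0=-162 → after 1×micro: -486; S1 reads c0=-486 → after 3×micro: 5 ⇒ (c0=-486, c1=5)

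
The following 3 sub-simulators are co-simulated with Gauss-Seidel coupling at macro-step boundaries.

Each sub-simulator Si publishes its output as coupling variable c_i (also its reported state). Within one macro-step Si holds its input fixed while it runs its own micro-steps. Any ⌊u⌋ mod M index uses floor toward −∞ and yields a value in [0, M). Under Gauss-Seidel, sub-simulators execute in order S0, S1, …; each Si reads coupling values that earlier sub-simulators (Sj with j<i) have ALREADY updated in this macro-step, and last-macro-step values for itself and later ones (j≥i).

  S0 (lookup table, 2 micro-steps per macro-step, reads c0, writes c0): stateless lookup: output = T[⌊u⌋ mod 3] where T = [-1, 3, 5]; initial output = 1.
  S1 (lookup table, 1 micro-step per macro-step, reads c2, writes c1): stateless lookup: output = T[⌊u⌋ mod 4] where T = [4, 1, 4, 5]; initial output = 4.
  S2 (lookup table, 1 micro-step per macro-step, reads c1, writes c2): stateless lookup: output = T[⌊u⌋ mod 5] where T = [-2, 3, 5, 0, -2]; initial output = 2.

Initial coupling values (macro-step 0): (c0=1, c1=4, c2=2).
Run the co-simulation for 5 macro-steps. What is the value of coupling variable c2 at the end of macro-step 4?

c2 at macro-step 4 = -2

macro 1: S0 reads c0=1 → after 2×micro: 3; S1 reads c2=2 → after 1×micro: 4; S2 reads c1=4 → after 1×micro: -2 ⇒ (c0=3, c1=4, c2=-2)
macro 2: S0 reads c0=3 → after 2×micro: -1; S1 reads c2=-2 → after 1×micro: 4; S2 reads c1=4 → after 1×micro: -2 ⇒ (c0=-1, c1=4, c2=-2)
macro 3: S0 reads c0=-1 → after 2×micro: 5; S1 reads c2=-2 → after 1×micro: 4; S2 reads c1=4 → after 1×micro: -2 ⇒ (c0=5, c1=4, c2=-2)
macro 4: S0 reads c0=5 → after 2×micro: 5; S1 reads c2=-2 → after 1×micro: 4; S2 reads c1=4 → after 1×micro: -2 ⇒ (c0=5, c1=4, c2=-2)
macro 5: S0 reads c0=5 → after 2×micro: 5; S1 reads c2=-2 → after 1×micro: 4; S2 reads c1=4 → after 1×micro: -2 ⇒ (c0=5, c1=4, c2=-2)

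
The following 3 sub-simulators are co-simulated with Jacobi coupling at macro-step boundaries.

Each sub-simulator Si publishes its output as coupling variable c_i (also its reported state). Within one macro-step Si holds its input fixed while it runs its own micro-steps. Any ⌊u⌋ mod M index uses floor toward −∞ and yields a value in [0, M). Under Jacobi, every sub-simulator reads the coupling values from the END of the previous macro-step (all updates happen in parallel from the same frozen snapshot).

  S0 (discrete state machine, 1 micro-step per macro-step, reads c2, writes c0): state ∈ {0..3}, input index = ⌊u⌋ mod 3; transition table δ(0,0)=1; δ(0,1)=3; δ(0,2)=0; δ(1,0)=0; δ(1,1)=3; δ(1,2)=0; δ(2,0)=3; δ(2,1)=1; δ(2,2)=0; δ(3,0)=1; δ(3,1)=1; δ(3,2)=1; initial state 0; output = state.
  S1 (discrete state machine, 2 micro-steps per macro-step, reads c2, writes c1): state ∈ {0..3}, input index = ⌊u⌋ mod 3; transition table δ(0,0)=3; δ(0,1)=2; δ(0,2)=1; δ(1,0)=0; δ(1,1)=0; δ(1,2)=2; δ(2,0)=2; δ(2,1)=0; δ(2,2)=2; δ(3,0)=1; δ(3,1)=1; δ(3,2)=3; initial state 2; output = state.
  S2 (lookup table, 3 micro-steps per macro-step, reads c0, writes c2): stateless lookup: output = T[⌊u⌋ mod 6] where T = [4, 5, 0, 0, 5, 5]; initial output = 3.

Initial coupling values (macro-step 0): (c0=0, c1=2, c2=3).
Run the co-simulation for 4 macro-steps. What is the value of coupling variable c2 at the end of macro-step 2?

macro 1: S0 reads c2=3 → after 1×micro: 1; S1 reads c2=3 → after 2×micro: 2; S2 reads c0=0 → after 3×micro: 4 ⇒ (c0=1, c1=2, c2=4)
macro 2: S0 reads c2=4 → after 1×micro: 3; S1 reads c2=4 → after 2×micro: 2; S2 reads c0=1 → after 3×micro: 5 ⇒ (c0=3, c1=2, c2=5)
macro 3: S0 reads c2=5 → after 1×micro: 1; S1 reads c2=5 → after 2×micro: 2; S2 reads c0=3 → after 3×micro: 0 ⇒ (c0=1, c1=2, c2=0)
macro 4: S0 reads c2=0 → after 1×micro: 0; S1 reads c2=0 → after 2×micro: 2; S2 reads c0=1 → after 3×micro: 5 ⇒ (c0=0, c1=2, c2=5)

c2 at macro-step 2 = 5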